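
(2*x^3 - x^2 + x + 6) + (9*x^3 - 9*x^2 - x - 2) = 11*x^3 - 10*x^2 + 4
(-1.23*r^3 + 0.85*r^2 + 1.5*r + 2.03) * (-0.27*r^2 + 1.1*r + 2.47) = 0.3321*r^5 - 1.5825*r^4 - 2.5081*r^3 + 3.2014*r^2 + 5.938*r + 5.0141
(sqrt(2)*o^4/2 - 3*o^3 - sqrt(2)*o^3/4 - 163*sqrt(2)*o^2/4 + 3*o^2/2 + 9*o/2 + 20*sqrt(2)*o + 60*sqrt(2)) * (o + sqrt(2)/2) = sqrt(2)*o^5/2 - 5*o^4/2 - sqrt(2)*o^4/4 - 169*sqrt(2)*o^3/4 + 5*o^3/4 - 145*o^2/4 + 83*sqrt(2)*o^2/4 + 20*o + 249*sqrt(2)*o/4 + 60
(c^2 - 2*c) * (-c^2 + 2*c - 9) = -c^4 + 4*c^3 - 13*c^2 + 18*c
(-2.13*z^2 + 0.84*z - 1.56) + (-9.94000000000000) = -2.13*z^2 + 0.84*z - 11.5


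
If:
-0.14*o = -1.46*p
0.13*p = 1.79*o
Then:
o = 0.00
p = 0.00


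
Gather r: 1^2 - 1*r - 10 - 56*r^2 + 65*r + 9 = -56*r^2 + 64*r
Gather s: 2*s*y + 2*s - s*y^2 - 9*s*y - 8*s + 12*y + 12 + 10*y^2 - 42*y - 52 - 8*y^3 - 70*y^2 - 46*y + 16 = s*(-y^2 - 7*y - 6) - 8*y^3 - 60*y^2 - 76*y - 24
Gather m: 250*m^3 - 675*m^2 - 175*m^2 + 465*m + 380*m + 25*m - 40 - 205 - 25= 250*m^3 - 850*m^2 + 870*m - 270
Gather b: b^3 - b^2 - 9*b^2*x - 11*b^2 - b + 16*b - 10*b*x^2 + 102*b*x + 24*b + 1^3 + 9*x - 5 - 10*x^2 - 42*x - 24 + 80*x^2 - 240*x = b^3 + b^2*(-9*x - 12) + b*(-10*x^2 + 102*x + 39) + 70*x^2 - 273*x - 28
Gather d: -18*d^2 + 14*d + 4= -18*d^2 + 14*d + 4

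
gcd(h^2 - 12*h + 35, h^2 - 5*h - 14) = h - 7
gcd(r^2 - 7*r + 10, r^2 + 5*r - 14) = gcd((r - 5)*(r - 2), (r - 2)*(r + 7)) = r - 2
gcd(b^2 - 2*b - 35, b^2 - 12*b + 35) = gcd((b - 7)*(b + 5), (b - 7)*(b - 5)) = b - 7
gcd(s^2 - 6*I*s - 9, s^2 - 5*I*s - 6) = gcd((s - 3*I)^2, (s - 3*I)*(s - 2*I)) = s - 3*I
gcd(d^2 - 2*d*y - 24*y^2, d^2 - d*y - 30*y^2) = -d + 6*y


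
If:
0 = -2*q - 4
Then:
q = -2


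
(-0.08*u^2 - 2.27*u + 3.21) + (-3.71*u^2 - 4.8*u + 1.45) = -3.79*u^2 - 7.07*u + 4.66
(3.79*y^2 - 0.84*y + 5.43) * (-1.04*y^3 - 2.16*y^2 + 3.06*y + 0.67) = -3.9416*y^5 - 7.3128*y^4 + 7.7646*y^3 - 11.7599*y^2 + 16.053*y + 3.6381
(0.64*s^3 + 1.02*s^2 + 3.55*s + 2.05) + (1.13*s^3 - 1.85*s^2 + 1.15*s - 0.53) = 1.77*s^3 - 0.83*s^2 + 4.7*s + 1.52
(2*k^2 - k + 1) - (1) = 2*k^2 - k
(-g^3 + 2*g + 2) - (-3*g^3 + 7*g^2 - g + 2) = 2*g^3 - 7*g^2 + 3*g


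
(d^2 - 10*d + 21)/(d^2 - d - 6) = (d - 7)/(d + 2)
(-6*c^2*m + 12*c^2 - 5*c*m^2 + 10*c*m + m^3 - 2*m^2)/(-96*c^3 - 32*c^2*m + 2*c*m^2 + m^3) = (c*m - 2*c + m^2 - 2*m)/(16*c^2 + 8*c*m + m^2)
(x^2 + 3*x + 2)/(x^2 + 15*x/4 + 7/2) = 4*(x + 1)/(4*x + 7)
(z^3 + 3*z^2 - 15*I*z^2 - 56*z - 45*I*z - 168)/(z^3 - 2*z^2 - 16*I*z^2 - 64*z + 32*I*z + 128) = (z^2 + z*(3 - 7*I) - 21*I)/(z^2 + z*(-2 - 8*I) + 16*I)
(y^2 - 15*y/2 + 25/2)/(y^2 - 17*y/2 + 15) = (y - 5)/(y - 6)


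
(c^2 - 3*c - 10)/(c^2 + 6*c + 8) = (c - 5)/(c + 4)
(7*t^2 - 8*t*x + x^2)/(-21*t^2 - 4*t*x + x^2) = (-t + x)/(3*t + x)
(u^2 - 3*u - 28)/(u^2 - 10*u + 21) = (u + 4)/(u - 3)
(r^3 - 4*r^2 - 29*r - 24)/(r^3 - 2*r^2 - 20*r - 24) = (-r^3 + 4*r^2 + 29*r + 24)/(-r^3 + 2*r^2 + 20*r + 24)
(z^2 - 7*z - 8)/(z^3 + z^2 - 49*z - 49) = (z - 8)/(z^2 - 49)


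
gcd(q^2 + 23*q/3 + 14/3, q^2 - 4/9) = q + 2/3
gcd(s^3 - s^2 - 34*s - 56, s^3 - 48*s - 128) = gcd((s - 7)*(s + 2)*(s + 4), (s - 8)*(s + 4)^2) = s + 4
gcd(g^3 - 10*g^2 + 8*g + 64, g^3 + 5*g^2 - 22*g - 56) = g^2 - 2*g - 8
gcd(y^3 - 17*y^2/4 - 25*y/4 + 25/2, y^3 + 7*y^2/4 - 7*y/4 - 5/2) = y^2 + 3*y/4 - 5/2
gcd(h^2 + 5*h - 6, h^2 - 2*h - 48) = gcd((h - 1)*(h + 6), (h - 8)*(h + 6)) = h + 6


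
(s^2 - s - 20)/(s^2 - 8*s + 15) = (s + 4)/(s - 3)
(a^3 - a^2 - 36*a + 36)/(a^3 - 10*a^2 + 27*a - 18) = (a + 6)/(a - 3)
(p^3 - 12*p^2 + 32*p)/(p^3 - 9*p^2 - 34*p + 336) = p*(p - 4)/(p^2 - p - 42)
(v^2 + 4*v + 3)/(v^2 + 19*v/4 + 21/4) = 4*(v + 1)/(4*v + 7)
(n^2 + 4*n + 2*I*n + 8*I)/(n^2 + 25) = (n^2 + 2*n*(2 + I) + 8*I)/(n^2 + 25)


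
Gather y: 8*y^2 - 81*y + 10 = 8*y^2 - 81*y + 10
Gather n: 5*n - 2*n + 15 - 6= 3*n + 9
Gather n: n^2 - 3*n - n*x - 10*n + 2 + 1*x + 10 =n^2 + n*(-x - 13) + x + 12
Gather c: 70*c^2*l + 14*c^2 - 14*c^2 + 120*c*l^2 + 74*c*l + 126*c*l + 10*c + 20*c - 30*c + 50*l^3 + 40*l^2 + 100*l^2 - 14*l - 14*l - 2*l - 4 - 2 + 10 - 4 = 70*c^2*l + c*(120*l^2 + 200*l) + 50*l^3 + 140*l^2 - 30*l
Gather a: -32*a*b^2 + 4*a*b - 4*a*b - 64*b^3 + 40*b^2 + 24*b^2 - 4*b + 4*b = -32*a*b^2 - 64*b^3 + 64*b^2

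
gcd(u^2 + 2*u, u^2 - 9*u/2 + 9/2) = 1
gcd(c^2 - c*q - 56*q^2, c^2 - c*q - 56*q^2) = -c^2 + c*q + 56*q^2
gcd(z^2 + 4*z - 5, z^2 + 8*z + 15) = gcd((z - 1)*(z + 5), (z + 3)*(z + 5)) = z + 5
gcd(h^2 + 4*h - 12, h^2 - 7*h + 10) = h - 2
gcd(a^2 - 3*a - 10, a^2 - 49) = 1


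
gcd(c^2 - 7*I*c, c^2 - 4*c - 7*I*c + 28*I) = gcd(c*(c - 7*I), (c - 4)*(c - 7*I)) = c - 7*I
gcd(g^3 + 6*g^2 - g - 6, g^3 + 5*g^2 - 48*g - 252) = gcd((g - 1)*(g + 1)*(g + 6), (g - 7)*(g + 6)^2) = g + 6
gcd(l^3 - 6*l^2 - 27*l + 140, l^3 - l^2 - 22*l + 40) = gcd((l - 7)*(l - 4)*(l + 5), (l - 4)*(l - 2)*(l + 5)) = l^2 + l - 20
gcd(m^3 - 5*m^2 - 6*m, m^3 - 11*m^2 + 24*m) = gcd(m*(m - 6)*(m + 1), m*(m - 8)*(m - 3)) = m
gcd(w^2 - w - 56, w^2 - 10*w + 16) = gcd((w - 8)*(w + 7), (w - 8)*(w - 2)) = w - 8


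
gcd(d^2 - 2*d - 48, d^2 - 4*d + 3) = 1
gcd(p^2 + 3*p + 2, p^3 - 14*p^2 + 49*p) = 1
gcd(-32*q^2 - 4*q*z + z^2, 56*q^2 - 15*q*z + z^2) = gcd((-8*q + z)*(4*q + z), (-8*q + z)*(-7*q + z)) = -8*q + z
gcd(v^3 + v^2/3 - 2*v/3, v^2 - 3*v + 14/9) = v - 2/3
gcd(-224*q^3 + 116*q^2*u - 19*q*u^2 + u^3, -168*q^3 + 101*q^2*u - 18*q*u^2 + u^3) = 56*q^2 - 15*q*u + u^2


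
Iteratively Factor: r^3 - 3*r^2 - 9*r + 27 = (r - 3)*(r^2 - 9) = (r - 3)*(r + 3)*(r - 3)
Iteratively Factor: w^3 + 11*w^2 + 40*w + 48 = (w + 4)*(w^2 + 7*w + 12) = (w + 4)^2*(w + 3)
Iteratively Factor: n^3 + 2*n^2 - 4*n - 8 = (n + 2)*(n^2 - 4) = (n + 2)^2*(n - 2)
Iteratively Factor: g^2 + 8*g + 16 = (g + 4)*(g + 4)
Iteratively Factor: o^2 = (o)*(o)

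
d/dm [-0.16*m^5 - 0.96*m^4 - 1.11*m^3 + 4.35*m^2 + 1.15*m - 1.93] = -0.8*m^4 - 3.84*m^3 - 3.33*m^2 + 8.7*m + 1.15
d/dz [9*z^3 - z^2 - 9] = z*(27*z - 2)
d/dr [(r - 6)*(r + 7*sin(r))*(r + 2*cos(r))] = (6 - r)*(r + 7*sin(r))*(2*sin(r) - 1) + (r - 6)*(r + 2*cos(r))*(7*cos(r) + 1) + (r + 7*sin(r))*(r + 2*cos(r))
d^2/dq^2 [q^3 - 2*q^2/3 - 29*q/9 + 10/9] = 6*q - 4/3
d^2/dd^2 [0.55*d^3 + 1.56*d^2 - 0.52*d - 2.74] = 3.3*d + 3.12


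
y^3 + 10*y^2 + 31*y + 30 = (y + 2)*(y + 3)*(y + 5)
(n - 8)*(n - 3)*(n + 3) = n^3 - 8*n^2 - 9*n + 72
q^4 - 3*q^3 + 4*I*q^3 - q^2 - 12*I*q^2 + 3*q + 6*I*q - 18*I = (q - 3)*(q - I)*(q + 2*I)*(q + 3*I)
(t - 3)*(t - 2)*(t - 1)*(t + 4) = t^4 - 2*t^3 - 13*t^2 + 38*t - 24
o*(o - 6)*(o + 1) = o^3 - 5*o^2 - 6*o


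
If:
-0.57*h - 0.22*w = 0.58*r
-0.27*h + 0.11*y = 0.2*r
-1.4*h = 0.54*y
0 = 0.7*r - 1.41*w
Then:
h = 0.00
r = 0.00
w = 0.00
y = 0.00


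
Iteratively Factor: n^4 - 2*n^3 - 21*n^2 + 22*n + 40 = (n + 4)*(n^3 - 6*n^2 + 3*n + 10) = (n + 1)*(n + 4)*(n^2 - 7*n + 10) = (n - 5)*(n + 1)*(n + 4)*(n - 2)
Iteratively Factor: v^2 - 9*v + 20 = (v - 5)*(v - 4)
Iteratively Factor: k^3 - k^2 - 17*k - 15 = (k + 1)*(k^2 - 2*k - 15) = (k + 1)*(k + 3)*(k - 5)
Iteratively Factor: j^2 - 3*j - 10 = (j - 5)*(j + 2)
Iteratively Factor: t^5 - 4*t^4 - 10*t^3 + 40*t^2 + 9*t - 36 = (t - 1)*(t^4 - 3*t^3 - 13*t^2 + 27*t + 36) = (t - 3)*(t - 1)*(t^3 - 13*t - 12) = (t - 3)*(t - 1)*(t + 3)*(t^2 - 3*t - 4) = (t - 4)*(t - 3)*(t - 1)*(t + 3)*(t + 1)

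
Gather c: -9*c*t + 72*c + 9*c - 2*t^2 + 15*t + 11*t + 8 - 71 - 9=c*(81 - 9*t) - 2*t^2 + 26*t - 72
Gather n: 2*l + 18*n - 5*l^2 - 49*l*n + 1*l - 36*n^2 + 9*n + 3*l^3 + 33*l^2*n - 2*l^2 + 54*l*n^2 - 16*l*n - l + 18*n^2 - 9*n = 3*l^3 - 7*l^2 + 2*l + n^2*(54*l - 18) + n*(33*l^2 - 65*l + 18)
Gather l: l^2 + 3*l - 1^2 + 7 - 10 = l^2 + 3*l - 4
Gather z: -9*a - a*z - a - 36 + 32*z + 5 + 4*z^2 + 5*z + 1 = -10*a + 4*z^2 + z*(37 - a) - 30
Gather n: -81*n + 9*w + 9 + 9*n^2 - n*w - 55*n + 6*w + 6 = 9*n^2 + n*(-w - 136) + 15*w + 15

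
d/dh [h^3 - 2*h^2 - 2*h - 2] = 3*h^2 - 4*h - 2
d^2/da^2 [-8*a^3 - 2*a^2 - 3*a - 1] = -48*a - 4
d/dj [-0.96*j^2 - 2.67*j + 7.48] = -1.92*j - 2.67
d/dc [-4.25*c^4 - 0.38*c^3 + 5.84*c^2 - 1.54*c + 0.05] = -17.0*c^3 - 1.14*c^2 + 11.68*c - 1.54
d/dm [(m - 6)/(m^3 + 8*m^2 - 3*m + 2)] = (m^3 + 8*m^2 - 3*m - (m - 6)*(3*m^2 + 16*m - 3) + 2)/(m^3 + 8*m^2 - 3*m + 2)^2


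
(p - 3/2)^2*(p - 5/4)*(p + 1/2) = p^4 - 15*p^3/4 + 31*p^2/8 + 3*p/16 - 45/32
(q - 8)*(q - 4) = q^2 - 12*q + 32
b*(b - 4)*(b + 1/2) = b^3 - 7*b^2/2 - 2*b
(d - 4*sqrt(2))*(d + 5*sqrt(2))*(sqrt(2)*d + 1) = sqrt(2)*d^3 + 3*d^2 - 39*sqrt(2)*d - 40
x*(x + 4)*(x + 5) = x^3 + 9*x^2 + 20*x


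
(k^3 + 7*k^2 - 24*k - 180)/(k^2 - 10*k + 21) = (k^3 + 7*k^2 - 24*k - 180)/(k^2 - 10*k + 21)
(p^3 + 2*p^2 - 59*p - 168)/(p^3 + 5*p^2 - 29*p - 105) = (p - 8)/(p - 5)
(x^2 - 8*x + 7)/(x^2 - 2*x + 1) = (x - 7)/(x - 1)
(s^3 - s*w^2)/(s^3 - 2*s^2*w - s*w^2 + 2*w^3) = s/(s - 2*w)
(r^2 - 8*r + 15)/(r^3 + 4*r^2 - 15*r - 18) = (r - 5)/(r^2 + 7*r + 6)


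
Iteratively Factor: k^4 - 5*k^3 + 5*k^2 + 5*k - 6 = (k + 1)*(k^3 - 6*k^2 + 11*k - 6) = (k - 2)*(k + 1)*(k^2 - 4*k + 3) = (k - 3)*(k - 2)*(k + 1)*(k - 1)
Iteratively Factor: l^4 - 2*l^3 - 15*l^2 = (l + 3)*(l^3 - 5*l^2) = (l - 5)*(l + 3)*(l^2) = l*(l - 5)*(l + 3)*(l)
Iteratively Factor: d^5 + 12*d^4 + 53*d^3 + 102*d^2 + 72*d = (d)*(d^4 + 12*d^3 + 53*d^2 + 102*d + 72) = d*(d + 3)*(d^3 + 9*d^2 + 26*d + 24) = d*(d + 3)^2*(d^2 + 6*d + 8) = d*(d + 2)*(d + 3)^2*(d + 4)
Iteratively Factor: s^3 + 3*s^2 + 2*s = (s + 2)*(s^2 + s) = s*(s + 2)*(s + 1)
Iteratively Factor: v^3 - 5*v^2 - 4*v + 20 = (v - 2)*(v^2 - 3*v - 10) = (v - 2)*(v + 2)*(v - 5)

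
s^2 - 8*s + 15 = (s - 5)*(s - 3)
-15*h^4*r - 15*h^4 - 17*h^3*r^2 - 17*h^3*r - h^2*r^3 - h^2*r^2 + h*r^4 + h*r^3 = (-5*h + r)*(h + r)*(3*h + r)*(h*r + h)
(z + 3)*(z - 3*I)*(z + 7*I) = z^3 + 3*z^2 + 4*I*z^2 + 21*z + 12*I*z + 63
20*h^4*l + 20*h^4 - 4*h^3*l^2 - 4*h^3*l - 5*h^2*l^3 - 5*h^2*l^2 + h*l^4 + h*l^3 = (-5*h + l)*(-2*h + l)*(2*h + l)*(h*l + h)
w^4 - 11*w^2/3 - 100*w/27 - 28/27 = (w - 7/3)*(w + 2/3)^2*(w + 1)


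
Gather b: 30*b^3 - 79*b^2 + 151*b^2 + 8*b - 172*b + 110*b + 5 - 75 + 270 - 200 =30*b^3 + 72*b^2 - 54*b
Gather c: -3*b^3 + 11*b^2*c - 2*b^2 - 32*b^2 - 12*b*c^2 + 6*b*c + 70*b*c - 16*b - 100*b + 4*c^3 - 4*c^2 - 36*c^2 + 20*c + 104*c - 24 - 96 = -3*b^3 - 34*b^2 - 116*b + 4*c^3 + c^2*(-12*b - 40) + c*(11*b^2 + 76*b + 124) - 120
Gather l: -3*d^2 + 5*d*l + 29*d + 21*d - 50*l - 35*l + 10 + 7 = -3*d^2 + 50*d + l*(5*d - 85) + 17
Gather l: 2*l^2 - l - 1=2*l^2 - l - 1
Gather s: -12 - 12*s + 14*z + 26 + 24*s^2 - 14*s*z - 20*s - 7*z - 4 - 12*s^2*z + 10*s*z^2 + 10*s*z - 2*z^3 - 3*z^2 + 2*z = s^2*(24 - 12*z) + s*(10*z^2 - 4*z - 32) - 2*z^3 - 3*z^2 + 9*z + 10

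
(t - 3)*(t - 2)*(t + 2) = t^3 - 3*t^2 - 4*t + 12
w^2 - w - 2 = (w - 2)*(w + 1)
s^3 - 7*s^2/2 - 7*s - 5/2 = (s - 5)*(s + 1/2)*(s + 1)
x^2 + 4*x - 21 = (x - 3)*(x + 7)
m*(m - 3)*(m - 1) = m^3 - 4*m^2 + 3*m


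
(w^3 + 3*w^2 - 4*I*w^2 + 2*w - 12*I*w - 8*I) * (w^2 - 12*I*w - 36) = w^5 + 3*w^4 - 16*I*w^4 - 82*w^3 - 48*I*w^3 - 252*w^2 + 112*I*w^2 - 168*w + 432*I*w + 288*I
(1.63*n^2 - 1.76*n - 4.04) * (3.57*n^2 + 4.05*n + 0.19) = 5.8191*n^4 + 0.3183*n^3 - 21.2411*n^2 - 16.6964*n - 0.7676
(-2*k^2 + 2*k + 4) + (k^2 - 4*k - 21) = -k^2 - 2*k - 17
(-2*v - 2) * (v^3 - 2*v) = -2*v^4 - 2*v^3 + 4*v^2 + 4*v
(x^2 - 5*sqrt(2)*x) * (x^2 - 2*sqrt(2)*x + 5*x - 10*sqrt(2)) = x^4 - 7*sqrt(2)*x^3 + 5*x^3 - 35*sqrt(2)*x^2 + 20*x^2 + 100*x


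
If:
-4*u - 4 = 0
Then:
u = -1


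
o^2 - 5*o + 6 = (o - 3)*(o - 2)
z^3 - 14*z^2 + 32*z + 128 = (z - 8)^2*(z + 2)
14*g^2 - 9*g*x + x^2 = (-7*g + x)*(-2*g + x)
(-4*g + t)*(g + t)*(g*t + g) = -4*g^3*t - 4*g^3 - 3*g^2*t^2 - 3*g^2*t + g*t^3 + g*t^2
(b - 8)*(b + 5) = b^2 - 3*b - 40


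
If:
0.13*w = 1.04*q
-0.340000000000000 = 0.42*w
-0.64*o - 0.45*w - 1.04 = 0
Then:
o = -1.06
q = -0.10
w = -0.81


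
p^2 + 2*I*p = p*(p + 2*I)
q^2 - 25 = (q - 5)*(q + 5)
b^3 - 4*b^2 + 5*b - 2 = (b - 2)*(b - 1)^2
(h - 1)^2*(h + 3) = h^3 + h^2 - 5*h + 3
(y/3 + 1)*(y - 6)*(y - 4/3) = y^3/3 - 13*y^2/9 - 14*y/3 + 8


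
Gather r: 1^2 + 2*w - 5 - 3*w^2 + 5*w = -3*w^2 + 7*w - 4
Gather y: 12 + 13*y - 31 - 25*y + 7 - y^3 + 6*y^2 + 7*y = -y^3 + 6*y^2 - 5*y - 12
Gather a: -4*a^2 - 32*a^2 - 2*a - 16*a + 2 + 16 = -36*a^2 - 18*a + 18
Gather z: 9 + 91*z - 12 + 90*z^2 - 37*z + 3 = 90*z^2 + 54*z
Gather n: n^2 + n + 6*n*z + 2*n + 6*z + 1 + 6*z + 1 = n^2 + n*(6*z + 3) + 12*z + 2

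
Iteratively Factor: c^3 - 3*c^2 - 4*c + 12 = (c + 2)*(c^2 - 5*c + 6) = (c - 2)*(c + 2)*(c - 3)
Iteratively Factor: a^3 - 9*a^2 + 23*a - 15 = (a - 1)*(a^2 - 8*a + 15) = (a - 3)*(a - 1)*(a - 5)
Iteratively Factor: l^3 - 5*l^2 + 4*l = (l - 4)*(l^2 - l) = l*(l - 4)*(l - 1)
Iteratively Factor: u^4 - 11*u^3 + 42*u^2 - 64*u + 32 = (u - 1)*(u^3 - 10*u^2 + 32*u - 32) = (u - 2)*(u - 1)*(u^2 - 8*u + 16) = (u - 4)*(u - 2)*(u - 1)*(u - 4)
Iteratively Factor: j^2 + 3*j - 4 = (j - 1)*(j + 4)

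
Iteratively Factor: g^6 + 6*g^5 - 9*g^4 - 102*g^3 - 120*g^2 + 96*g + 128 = (g + 4)*(g^5 + 2*g^4 - 17*g^3 - 34*g^2 + 16*g + 32) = (g + 2)*(g + 4)*(g^4 - 17*g^2 + 16) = (g + 2)*(g + 4)^2*(g^3 - 4*g^2 - g + 4) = (g + 1)*(g + 2)*(g + 4)^2*(g^2 - 5*g + 4) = (g - 4)*(g + 1)*(g + 2)*(g + 4)^2*(g - 1)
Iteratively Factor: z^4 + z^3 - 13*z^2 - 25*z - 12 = (z - 4)*(z^3 + 5*z^2 + 7*z + 3) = (z - 4)*(z + 1)*(z^2 + 4*z + 3) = (z - 4)*(z + 1)^2*(z + 3)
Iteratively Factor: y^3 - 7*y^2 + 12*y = (y)*(y^2 - 7*y + 12) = y*(y - 4)*(y - 3)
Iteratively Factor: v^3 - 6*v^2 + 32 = (v - 4)*(v^2 - 2*v - 8) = (v - 4)^2*(v + 2)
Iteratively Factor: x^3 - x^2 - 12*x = (x + 3)*(x^2 - 4*x) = (x - 4)*(x + 3)*(x)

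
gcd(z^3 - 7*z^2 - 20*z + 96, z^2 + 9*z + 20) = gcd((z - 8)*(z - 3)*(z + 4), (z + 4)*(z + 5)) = z + 4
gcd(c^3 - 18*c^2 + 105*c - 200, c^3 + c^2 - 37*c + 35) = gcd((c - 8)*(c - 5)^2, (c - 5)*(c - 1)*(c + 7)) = c - 5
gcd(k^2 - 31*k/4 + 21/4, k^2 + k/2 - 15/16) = k - 3/4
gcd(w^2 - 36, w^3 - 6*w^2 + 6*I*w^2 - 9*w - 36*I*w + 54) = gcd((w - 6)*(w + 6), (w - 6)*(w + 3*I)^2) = w - 6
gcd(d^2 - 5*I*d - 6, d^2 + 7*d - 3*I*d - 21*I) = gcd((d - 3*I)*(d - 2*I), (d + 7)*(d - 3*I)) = d - 3*I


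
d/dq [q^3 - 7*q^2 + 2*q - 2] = 3*q^2 - 14*q + 2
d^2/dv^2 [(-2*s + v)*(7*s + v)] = 2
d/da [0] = 0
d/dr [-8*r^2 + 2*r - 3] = 2 - 16*r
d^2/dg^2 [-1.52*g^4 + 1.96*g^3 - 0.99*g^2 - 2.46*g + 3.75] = -18.24*g^2 + 11.76*g - 1.98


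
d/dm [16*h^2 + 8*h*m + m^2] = 8*h + 2*m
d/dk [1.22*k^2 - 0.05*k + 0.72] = 2.44*k - 0.05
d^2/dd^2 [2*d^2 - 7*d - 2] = 4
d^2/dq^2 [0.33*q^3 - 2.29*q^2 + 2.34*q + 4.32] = 1.98*q - 4.58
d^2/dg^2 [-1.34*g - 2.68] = 0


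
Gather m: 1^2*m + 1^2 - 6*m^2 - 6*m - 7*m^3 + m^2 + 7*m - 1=-7*m^3 - 5*m^2 + 2*m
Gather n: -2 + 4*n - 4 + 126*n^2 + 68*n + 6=126*n^2 + 72*n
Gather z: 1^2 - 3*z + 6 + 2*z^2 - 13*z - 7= 2*z^2 - 16*z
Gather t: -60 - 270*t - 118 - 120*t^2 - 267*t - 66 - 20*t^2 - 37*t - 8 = -140*t^2 - 574*t - 252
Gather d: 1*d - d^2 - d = -d^2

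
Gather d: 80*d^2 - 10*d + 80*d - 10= 80*d^2 + 70*d - 10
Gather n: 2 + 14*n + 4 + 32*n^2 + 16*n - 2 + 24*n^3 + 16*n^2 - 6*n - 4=24*n^3 + 48*n^2 + 24*n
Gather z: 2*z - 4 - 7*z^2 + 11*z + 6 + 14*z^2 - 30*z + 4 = 7*z^2 - 17*z + 6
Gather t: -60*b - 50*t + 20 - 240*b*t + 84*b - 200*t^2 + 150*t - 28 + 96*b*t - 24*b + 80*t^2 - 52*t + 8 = -120*t^2 + t*(48 - 144*b)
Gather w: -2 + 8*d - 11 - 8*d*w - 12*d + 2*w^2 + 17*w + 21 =-4*d + 2*w^2 + w*(17 - 8*d) + 8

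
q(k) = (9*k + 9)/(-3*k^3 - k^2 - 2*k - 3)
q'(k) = (9*k + 9)*(9*k^2 + 2*k + 2)/(-3*k^3 - k^2 - 2*k - 3)^2 + 9/(-3*k^3 - k^2 - 2*k - 3)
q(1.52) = -1.20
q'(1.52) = 1.17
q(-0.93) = 1.54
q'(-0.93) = 52.01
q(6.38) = -0.08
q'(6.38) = 0.03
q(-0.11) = -2.87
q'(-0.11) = -1.28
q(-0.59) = -2.38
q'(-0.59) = 0.26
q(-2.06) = -0.41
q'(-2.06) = -0.26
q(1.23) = -1.60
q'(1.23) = 1.58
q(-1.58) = -0.55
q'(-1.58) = -0.29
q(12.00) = -0.02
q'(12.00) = 0.00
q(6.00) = -0.09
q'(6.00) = 0.03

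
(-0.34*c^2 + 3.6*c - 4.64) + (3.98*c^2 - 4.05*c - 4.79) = 3.64*c^2 - 0.45*c - 9.43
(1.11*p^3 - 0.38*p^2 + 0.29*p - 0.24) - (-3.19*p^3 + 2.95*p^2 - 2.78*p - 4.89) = 4.3*p^3 - 3.33*p^2 + 3.07*p + 4.65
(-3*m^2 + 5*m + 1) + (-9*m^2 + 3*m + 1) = -12*m^2 + 8*m + 2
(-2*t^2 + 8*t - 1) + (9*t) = -2*t^2 + 17*t - 1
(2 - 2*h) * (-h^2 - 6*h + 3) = 2*h^3 + 10*h^2 - 18*h + 6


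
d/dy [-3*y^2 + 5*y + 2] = 5 - 6*y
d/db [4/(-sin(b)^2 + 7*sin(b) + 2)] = 4*(2*sin(b) - 7)*cos(b)/(7*sin(b) + cos(b)^2 + 1)^2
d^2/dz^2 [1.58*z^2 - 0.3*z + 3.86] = 3.16000000000000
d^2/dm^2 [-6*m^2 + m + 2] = -12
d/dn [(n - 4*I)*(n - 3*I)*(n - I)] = 3*n^2 - 16*I*n - 19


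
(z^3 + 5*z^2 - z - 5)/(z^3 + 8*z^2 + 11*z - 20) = (z + 1)/(z + 4)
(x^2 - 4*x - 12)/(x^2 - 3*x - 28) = (-x^2 + 4*x + 12)/(-x^2 + 3*x + 28)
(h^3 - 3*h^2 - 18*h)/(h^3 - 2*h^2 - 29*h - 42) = h*(h - 6)/(h^2 - 5*h - 14)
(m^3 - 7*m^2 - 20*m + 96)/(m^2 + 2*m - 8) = (m^2 - 11*m + 24)/(m - 2)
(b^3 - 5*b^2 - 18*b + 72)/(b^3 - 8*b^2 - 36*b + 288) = (b^2 + b - 12)/(b^2 - 2*b - 48)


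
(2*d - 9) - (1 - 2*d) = 4*d - 10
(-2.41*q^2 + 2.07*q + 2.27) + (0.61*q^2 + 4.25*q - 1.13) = -1.8*q^2 + 6.32*q + 1.14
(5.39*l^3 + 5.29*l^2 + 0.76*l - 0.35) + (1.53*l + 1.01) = 5.39*l^3 + 5.29*l^2 + 2.29*l + 0.66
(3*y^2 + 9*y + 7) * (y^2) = 3*y^4 + 9*y^3 + 7*y^2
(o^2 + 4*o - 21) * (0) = 0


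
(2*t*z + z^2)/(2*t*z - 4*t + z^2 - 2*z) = z/(z - 2)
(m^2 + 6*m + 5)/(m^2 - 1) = (m + 5)/(m - 1)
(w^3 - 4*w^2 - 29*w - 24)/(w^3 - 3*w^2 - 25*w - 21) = (w - 8)/(w - 7)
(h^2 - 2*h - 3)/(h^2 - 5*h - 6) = (h - 3)/(h - 6)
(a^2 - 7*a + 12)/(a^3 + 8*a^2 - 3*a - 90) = (a - 4)/(a^2 + 11*a + 30)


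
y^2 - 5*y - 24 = (y - 8)*(y + 3)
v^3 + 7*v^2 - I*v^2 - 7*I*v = v*(v + 7)*(v - I)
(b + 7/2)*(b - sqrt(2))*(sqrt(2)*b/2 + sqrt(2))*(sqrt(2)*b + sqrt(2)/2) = b^4 - sqrt(2)*b^3 + 6*b^3 - 6*sqrt(2)*b^2 + 39*b^2/4 - 39*sqrt(2)*b/4 + 7*b/2 - 7*sqrt(2)/2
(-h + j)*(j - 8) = -h*j + 8*h + j^2 - 8*j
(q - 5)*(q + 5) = q^2 - 25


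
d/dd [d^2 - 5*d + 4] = 2*d - 5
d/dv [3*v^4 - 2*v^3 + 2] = v^2*(12*v - 6)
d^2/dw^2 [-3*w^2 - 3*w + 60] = -6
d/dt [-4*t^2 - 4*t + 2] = -8*t - 4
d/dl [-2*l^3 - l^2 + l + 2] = -6*l^2 - 2*l + 1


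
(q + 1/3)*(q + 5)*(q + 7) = q^3 + 37*q^2/3 + 39*q + 35/3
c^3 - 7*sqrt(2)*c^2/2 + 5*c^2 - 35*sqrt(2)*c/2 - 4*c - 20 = (c + 5)*(c - 4*sqrt(2))*(c + sqrt(2)/2)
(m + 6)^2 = m^2 + 12*m + 36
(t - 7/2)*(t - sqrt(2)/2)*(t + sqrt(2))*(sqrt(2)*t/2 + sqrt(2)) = sqrt(2)*t^4/2 - 3*sqrt(2)*t^3/4 + t^3/2 - 4*sqrt(2)*t^2 - 3*t^2/4 - 7*t/2 + 3*sqrt(2)*t/4 + 7*sqrt(2)/2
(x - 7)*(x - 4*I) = x^2 - 7*x - 4*I*x + 28*I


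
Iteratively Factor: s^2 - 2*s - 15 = (s + 3)*(s - 5)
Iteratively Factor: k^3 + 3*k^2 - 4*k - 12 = (k + 2)*(k^2 + k - 6) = (k + 2)*(k + 3)*(k - 2)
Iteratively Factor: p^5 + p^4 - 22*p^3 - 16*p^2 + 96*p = (p + 4)*(p^4 - 3*p^3 - 10*p^2 + 24*p) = p*(p + 4)*(p^3 - 3*p^2 - 10*p + 24) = p*(p - 2)*(p + 4)*(p^2 - p - 12) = p*(p - 2)*(p + 3)*(p + 4)*(p - 4)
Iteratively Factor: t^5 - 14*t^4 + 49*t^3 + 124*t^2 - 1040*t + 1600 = (t - 4)*(t^4 - 10*t^3 + 9*t^2 + 160*t - 400) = (t - 4)*(t + 4)*(t^3 - 14*t^2 + 65*t - 100) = (t - 5)*(t - 4)*(t + 4)*(t^2 - 9*t + 20) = (t - 5)^2*(t - 4)*(t + 4)*(t - 4)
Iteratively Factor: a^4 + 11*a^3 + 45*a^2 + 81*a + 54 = (a + 2)*(a^3 + 9*a^2 + 27*a + 27) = (a + 2)*(a + 3)*(a^2 + 6*a + 9) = (a + 2)*(a + 3)^2*(a + 3)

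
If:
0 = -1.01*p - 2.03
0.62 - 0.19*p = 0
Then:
No Solution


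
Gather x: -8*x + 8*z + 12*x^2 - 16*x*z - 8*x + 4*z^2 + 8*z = 12*x^2 + x*(-16*z - 16) + 4*z^2 + 16*z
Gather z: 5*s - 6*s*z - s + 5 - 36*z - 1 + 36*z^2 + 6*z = 4*s + 36*z^2 + z*(-6*s - 30) + 4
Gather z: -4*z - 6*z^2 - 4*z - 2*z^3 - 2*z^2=-2*z^3 - 8*z^2 - 8*z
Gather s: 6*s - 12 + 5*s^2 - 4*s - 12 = 5*s^2 + 2*s - 24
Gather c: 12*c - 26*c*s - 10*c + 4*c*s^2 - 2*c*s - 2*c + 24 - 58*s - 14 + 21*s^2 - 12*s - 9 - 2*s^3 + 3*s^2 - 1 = c*(4*s^2 - 28*s) - 2*s^3 + 24*s^2 - 70*s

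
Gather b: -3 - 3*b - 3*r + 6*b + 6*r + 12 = 3*b + 3*r + 9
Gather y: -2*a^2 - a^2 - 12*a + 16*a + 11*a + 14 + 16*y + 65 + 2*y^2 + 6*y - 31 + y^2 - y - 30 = -3*a^2 + 15*a + 3*y^2 + 21*y + 18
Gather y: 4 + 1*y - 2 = y + 2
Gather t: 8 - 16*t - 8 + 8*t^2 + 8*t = 8*t^2 - 8*t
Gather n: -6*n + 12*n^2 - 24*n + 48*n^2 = 60*n^2 - 30*n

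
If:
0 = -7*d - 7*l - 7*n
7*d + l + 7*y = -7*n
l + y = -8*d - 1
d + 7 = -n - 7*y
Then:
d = 1/5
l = -7/5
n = 6/5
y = -6/5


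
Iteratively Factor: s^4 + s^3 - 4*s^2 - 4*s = (s + 2)*(s^3 - s^2 - 2*s) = s*(s + 2)*(s^2 - s - 2) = s*(s - 2)*(s + 2)*(s + 1)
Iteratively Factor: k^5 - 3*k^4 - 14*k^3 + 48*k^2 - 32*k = (k)*(k^4 - 3*k^3 - 14*k^2 + 48*k - 32) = k*(k + 4)*(k^3 - 7*k^2 + 14*k - 8) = k*(k - 2)*(k + 4)*(k^2 - 5*k + 4) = k*(k - 2)*(k - 1)*(k + 4)*(k - 4)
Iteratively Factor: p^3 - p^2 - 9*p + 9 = (p - 3)*(p^2 + 2*p - 3) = (p - 3)*(p - 1)*(p + 3)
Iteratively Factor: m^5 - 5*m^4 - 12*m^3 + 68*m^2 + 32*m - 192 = (m + 3)*(m^4 - 8*m^3 + 12*m^2 + 32*m - 64) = (m - 4)*(m + 3)*(m^3 - 4*m^2 - 4*m + 16) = (m - 4)*(m - 2)*(m + 3)*(m^2 - 2*m - 8) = (m - 4)*(m - 2)*(m + 2)*(m + 3)*(m - 4)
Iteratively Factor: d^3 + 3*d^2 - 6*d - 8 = (d + 1)*(d^2 + 2*d - 8) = (d - 2)*(d + 1)*(d + 4)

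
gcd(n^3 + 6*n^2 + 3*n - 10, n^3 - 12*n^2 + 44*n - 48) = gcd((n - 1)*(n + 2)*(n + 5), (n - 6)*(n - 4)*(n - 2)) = 1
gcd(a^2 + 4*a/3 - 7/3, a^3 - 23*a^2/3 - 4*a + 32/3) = a - 1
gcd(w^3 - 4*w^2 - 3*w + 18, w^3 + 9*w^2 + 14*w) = w + 2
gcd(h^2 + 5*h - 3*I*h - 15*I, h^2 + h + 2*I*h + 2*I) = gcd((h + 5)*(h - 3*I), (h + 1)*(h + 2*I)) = 1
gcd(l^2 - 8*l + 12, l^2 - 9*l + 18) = l - 6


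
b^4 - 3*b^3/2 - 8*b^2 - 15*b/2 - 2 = (b - 4)*(b + 1/2)*(b + 1)^2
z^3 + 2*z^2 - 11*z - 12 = (z - 3)*(z + 1)*(z + 4)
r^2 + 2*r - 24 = (r - 4)*(r + 6)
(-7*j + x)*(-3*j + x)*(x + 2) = 21*j^2*x + 42*j^2 - 10*j*x^2 - 20*j*x + x^3 + 2*x^2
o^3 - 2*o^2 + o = o*(o - 1)^2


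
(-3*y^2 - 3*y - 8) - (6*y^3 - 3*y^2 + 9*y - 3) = -6*y^3 - 12*y - 5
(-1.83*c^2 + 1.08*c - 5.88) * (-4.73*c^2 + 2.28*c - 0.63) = 8.6559*c^4 - 9.2808*c^3 + 31.4277*c^2 - 14.0868*c + 3.7044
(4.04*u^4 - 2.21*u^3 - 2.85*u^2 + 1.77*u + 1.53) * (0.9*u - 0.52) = 3.636*u^5 - 4.0898*u^4 - 1.4158*u^3 + 3.075*u^2 + 0.4566*u - 0.7956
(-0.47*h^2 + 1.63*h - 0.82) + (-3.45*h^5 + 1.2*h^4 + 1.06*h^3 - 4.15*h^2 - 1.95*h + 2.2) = -3.45*h^5 + 1.2*h^4 + 1.06*h^3 - 4.62*h^2 - 0.32*h + 1.38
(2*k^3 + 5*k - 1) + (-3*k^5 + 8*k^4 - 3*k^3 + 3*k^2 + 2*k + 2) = -3*k^5 + 8*k^4 - k^3 + 3*k^2 + 7*k + 1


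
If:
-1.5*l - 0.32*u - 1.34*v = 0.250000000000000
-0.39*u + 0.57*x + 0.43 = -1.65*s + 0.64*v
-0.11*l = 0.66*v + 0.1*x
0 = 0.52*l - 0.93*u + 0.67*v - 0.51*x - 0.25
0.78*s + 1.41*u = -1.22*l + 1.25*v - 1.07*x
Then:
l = 0.39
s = -1.28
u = -1.24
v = -0.33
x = 1.74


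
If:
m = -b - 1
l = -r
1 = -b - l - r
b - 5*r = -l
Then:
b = -1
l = 1/6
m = 0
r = -1/6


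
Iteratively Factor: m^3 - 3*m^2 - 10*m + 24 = (m - 4)*(m^2 + m - 6) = (m - 4)*(m + 3)*(m - 2)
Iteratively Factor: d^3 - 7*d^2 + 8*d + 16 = (d - 4)*(d^2 - 3*d - 4) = (d - 4)^2*(d + 1)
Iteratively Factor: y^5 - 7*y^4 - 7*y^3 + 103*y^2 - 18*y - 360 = (y - 5)*(y^4 - 2*y^3 - 17*y^2 + 18*y + 72) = (y - 5)*(y + 3)*(y^3 - 5*y^2 - 2*y + 24) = (y - 5)*(y - 4)*(y + 3)*(y^2 - y - 6) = (y - 5)*(y - 4)*(y - 3)*(y + 3)*(y + 2)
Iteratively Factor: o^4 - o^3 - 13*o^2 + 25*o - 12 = (o - 3)*(o^3 + 2*o^2 - 7*o + 4) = (o - 3)*(o - 1)*(o^2 + 3*o - 4) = (o - 3)*(o - 1)*(o + 4)*(o - 1)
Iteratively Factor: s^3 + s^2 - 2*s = (s)*(s^2 + s - 2) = s*(s + 2)*(s - 1)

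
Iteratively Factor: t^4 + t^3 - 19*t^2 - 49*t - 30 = (t + 2)*(t^3 - t^2 - 17*t - 15) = (t + 2)*(t + 3)*(t^2 - 4*t - 5) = (t + 1)*(t + 2)*(t + 3)*(t - 5)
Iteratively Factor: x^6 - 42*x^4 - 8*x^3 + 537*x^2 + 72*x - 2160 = (x - 3)*(x^5 + 3*x^4 - 33*x^3 - 107*x^2 + 216*x + 720) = (x - 3)*(x + 4)*(x^4 - x^3 - 29*x^2 + 9*x + 180) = (x - 3)^2*(x + 4)*(x^3 + 2*x^2 - 23*x - 60) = (x - 3)^2*(x + 3)*(x + 4)*(x^2 - x - 20) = (x - 5)*(x - 3)^2*(x + 3)*(x + 4)*(x + 4)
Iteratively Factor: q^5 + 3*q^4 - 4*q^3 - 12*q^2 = (q - 2)*(q^4 + 5*q^3 + 6*q^2) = q*(q - 2)*(q^3 + 5*q^2 + 6*q) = q*(q - 2)*(q + 2)*(q^2 + 3*q) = q^2*(q - 2)*(q + 2)*(q + 3)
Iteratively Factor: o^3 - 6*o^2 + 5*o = (o - 1)*(o^2 - 5*o) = (o - 5)*(o - 1)*(o)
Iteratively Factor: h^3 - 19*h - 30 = (h + 3)*(h^2 - 3*h - 10) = (h + 2)*(h + 3)*(h - 5)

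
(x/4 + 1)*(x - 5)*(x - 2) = x^3/4 - 3*x^2/4 - 9*x/2 + 10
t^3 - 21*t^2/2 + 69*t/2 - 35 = (t - 5)*(t - 7/2)*(t - 2)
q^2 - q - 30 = (q - 6)*(q + 5)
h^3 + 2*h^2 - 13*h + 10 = (h - 2)*(h - 1)*(h + 5)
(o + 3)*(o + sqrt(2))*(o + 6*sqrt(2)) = o^3 + 3*o^2 + 7*sqrt(2)*o^2 + 12*o + 21*sqrt(2)*o + 36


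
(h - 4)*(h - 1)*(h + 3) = h^3 - 2*h^2 - 11*h + 12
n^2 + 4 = (n - 2*I)*(n + 2*I)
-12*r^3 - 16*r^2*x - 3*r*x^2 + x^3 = (-6*r + x)*(r + x)*(2*r + x)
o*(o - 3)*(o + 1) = o^3 - 2*o^2 - 3*o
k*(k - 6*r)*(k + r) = k^3 - 5*k^2*r - 6*k*r^2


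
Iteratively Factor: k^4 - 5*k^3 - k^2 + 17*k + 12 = (k + 1)*(k^3 - 6*k^2 + 5*k + 12) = (k - 3)*(k + 1)*(k^2 - 3*k - 4) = (k - 3)*(k + 1)^2*(k - 4)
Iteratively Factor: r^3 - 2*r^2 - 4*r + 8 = (r + 2)*(r^2 - 4*r + 4) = (r - 2)*(r + 2)*(r - 2)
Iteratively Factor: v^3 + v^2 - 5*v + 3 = (v + 3)*(v^2 - 2*v + 1) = (v - 1)*(v + 3)*(v - 1)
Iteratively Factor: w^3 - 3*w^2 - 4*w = (w + 1)*(w^2 - 4*w) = (w - 4)*(w + 1)*(w)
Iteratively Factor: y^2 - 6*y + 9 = (y - 3)*(y - 3)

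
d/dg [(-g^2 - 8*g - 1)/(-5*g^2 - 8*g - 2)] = 2*(-16*g^2 - 3*g + 4)/(25*g^4 + 80*g^3 + 84*g^2 + 32*g + 4)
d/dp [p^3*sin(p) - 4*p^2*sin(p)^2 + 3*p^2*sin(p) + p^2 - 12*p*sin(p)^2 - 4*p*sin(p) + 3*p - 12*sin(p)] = p^3*cos(p) - 4*p^2*sin(2*p) + 3*sqrt(2)*p^2*sin(p + pi/4) + 6*p*sin(p) - 12*p*sin(2*p) - 4*p*cos(p) + 4*p*cos(2*p) - 2*p - 4*sin(p) - 12*cos(p) + 6*cos(2*p) - 3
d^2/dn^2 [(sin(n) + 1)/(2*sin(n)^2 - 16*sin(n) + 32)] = (-sin(n)^3 - 20*sin(n)^2 - 22*sin(n) + 22)/(2*(sin(n) - 4)^4)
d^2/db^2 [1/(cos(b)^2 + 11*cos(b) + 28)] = (-4*sin(b)^4 + 11*sin(b)^2 + 1397*cos(b)/4 - 33*cos(3*b)/4 + 179)/((cos(b) + 4)^3*(cos(b) + 7)^3)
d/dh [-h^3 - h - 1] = -3*h^2 - 1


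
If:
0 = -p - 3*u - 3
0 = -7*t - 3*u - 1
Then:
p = -3*u - 3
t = -3*u/7 - 1/7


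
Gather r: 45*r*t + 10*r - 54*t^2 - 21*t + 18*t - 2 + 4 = r*(45*t + 10) - 54*t^2 - 3*t + 2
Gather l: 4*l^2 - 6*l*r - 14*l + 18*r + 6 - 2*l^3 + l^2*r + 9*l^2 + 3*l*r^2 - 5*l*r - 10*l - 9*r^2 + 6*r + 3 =-2*l^3 + l^2*(r + 13) + l*(3*r^2 - 11*r - 24) - 9*r^2 + 24*r + 9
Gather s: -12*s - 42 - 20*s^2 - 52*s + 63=-20*s^2 - 64*s + 21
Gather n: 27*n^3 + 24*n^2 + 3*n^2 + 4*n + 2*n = 27*n^3 + 27*n^2 + 6*n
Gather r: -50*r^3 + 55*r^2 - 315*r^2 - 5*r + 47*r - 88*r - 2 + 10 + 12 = -50*r^3 - 260*r^2 - 46*r + 20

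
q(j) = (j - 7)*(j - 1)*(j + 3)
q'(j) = (j - 7)*(j - 1) + (j - 7)*(j + 3) + (j - 1)*(j + 3)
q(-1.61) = 31.24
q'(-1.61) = 6.88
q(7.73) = 52.72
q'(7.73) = 84.96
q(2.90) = -45.96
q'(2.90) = -20.77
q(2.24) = -30.93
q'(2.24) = -24.35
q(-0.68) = 29.93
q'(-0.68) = -8.81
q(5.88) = -48.53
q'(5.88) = 27.92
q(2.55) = -38.28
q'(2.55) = -22.99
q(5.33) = -60.24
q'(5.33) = 14.93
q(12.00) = 825.00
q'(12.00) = 295.00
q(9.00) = 192.00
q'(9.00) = 136.00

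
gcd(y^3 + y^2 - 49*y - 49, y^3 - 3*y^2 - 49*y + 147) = y^2 - 49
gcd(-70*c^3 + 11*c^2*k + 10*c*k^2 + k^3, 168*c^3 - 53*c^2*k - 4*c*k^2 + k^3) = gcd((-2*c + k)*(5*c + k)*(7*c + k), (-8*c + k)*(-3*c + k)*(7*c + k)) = 7*c + k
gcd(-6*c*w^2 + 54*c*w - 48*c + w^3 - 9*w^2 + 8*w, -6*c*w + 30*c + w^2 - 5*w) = -6*c + w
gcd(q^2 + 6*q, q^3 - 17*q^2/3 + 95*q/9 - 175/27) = 1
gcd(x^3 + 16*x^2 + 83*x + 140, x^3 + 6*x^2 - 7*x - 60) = x^2 + 9*x + 20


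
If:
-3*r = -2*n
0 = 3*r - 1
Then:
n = 1/2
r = 1/3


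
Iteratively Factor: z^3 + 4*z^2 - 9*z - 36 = (z + 3)*(z^2 + z - 12) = (z + 3)*(z + 4)*(z - 3)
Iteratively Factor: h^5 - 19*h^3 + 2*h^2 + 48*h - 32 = (h + 4)*(h^4 - 4*h^3 - 3*h^2 + 14*h - 8) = (h - 1)*(h + 4)*(h^3 - 3*h^2 - 6*h + 8) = (h - 4)*(h - 1)*(h + 4)*(h^2 + h - 2) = (h - 4)*(h - 1)^2*(h + 4)*(h + 2)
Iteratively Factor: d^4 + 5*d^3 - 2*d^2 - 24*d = (d - 2)*(d^3 + 7*d^2 + 12*d) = (d - 2)*(d + 3)*(d^2 + 4*d) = d*(d - 2)*(d + 3)*(d + 4)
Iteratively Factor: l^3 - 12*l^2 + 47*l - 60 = (l - 3)*(l^2 - 9*l + 20) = (l - 5)*(l - 3)*(l - 4)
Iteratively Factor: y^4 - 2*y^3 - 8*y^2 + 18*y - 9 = (y - 3)*(y^3 + y^2 - 5*y + 3) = (y - 3)*(y - 1)*(y^2 + 2*y - 3) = (y - 3)*(y - 1)^2*(y + 3)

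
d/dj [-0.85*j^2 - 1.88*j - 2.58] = -1.7*j - 1.88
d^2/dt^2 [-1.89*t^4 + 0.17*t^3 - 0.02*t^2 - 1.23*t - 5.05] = -22.68*t^2 + 1.02*t - 0.04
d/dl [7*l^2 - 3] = 14*l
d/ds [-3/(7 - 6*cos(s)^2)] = 18*sin(2*s)/(4 - 3*cos(2*s))^2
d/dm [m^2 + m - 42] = 2*m + 1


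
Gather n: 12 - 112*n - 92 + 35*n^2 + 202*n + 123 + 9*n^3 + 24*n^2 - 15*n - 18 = 9*n^3 + 59*n^2 + 75*n + 25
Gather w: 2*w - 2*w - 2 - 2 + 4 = 0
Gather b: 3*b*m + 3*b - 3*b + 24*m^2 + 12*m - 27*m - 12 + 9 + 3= 3*b*m + 24*m^2 - 15*m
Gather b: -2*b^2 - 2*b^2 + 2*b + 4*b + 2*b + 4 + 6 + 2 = -4*b^2 + 8*b + 12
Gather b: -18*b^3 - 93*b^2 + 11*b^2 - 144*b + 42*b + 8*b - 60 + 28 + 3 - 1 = -18*b^3 - 82*b^2 - 94*b - 30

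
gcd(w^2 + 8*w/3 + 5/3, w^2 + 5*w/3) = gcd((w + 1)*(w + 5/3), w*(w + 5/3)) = w + 5/3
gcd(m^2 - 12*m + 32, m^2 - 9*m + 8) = m - 8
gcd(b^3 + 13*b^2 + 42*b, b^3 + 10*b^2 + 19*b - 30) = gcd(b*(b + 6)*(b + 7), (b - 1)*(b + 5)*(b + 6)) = b + 6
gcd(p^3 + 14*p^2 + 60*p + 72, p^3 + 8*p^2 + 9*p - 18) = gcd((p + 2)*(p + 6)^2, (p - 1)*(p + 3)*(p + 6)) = p + 6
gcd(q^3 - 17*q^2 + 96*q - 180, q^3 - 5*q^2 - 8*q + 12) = q - 6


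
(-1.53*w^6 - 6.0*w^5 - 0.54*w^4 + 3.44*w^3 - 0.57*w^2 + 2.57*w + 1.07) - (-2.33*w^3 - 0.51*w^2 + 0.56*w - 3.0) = -1.53*w^6 - 6.0*w^5 - 0.54*w^4 + 5.77*w^3 - 0.0599999999999999*w^2 + 2.01*w + 4.07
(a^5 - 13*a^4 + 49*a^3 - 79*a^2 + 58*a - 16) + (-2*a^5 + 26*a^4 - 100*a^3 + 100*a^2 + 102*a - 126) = -a^5 + 13*a^4 - 51*a^3 + 21*a^2 + 160*a - 142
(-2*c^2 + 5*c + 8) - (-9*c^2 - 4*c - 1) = 7*c^2 + 9*c + 9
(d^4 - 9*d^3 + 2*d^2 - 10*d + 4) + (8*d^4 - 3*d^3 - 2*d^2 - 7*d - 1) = 9*d^4 - 12*d^3 - 17*d + 3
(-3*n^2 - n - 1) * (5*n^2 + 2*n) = -15*n^4 - 11*n^3 - 7*n^2 - 2*n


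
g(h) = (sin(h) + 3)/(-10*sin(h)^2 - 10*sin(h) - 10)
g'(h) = (20*sin(h)*cos(h) + 10*cos(h))*(sin(h) + 3)/(-10*sin(h)^2 - 10*sin(h) - 10)^2 + cos(h)/(-10*sin(h)^2 - 10*sin(h) - 10) = (sin(h)^2 + 6*sin(h) + 2)*cos(h)/(10*(sin(h)^2 + sin(h) + 1)^2)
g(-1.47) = -0.20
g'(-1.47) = -0.03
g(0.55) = -0.20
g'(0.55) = 0.14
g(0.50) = -0.20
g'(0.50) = 0.15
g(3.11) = -0.29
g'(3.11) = -0.21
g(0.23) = -0.25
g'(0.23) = 0.20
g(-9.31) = -0.32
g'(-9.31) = -0.16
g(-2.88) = -0.34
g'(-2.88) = -0.08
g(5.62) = -0.31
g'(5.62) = -0.18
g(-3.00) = -0.33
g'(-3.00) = -0.15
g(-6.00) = -0.24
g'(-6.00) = 0.20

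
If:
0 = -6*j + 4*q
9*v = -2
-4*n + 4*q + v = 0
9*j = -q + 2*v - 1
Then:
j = -26/189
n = -11/42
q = -13/63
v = -2/9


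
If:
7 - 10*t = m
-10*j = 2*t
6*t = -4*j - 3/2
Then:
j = 3/52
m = 257/26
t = -15/52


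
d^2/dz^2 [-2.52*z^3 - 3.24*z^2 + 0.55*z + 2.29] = -15.12*z - 6.48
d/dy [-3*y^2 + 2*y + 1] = 2 - 6*y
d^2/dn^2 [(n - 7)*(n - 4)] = 2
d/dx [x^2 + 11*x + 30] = 2*x + 11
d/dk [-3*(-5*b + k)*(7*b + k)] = -6*b - 6*k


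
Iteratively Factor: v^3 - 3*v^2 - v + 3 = (v - 1)*(v^2 - 2*v - 3) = (v - 3)*(v - 1)*(v + 1)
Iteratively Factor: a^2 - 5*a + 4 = (a - 1)*(a - 4)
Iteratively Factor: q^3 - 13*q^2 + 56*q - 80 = (q - 5)*(q^2 - 8*q + 16) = (q - 5)*(q - 4)*(q - 4)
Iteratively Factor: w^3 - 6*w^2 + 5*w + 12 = (w - 3)*(w^2 - 3*w - 4) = (w - 4)*(w - 3)*(w + 1)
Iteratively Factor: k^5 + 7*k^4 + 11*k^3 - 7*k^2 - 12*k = (k + 1)*(k^4 + 6*k^3 + 5*k^2 - 12*k) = (k - 1)*(k + 1)*(k^3 + 7*k^2 + 12*k) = (k - 1)*(k + 1)*(k + 3)*(k^2 + 4*k) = (k - 1)*(k + 1)*(k + 3)*(k + 4)*(k)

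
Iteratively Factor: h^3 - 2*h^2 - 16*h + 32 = (h + 4)*(h^2 - 6*h + 8) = (h - 4)*(h + 4)*(h - 2)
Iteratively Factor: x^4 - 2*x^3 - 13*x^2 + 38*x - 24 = (x - 3)*(x^3 + x^2 - 10*x + 8) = (x - 3)*(x - 1)*(x^2 + 2*x - 8) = (x - 3)*(x - 1)*(x + 4)*(x - 2)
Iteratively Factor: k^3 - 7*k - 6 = (k - 3)*(k^2 + 3*k + 2) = (k - 3)*(k + 1)*(k + 2)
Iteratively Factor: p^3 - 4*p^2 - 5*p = (p - 5)*(p^2 + p) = (p - 5)*(p + 1)*(p)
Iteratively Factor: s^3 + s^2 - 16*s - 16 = (s + 1)*(s^2 - 16) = (s + 1)*(s + 4)*(s - 4)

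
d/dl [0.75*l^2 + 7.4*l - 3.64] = 1.5*l + 7.4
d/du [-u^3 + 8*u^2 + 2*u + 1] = -3*u^2 + 16*u + 2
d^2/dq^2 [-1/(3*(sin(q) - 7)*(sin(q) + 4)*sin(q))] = (9*sin(q)^3 - 33*sin(q)^2 - 32*sin(q) + 300 + 898/sin(q) - 504/sin(q)^2 - 1568/sin(q)^3)/(3*(sin(q) - 7)^3*(sin(q) + 4)^3)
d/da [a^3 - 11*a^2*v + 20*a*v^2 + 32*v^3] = 3*a^2 - 22*a*v + 20*v^2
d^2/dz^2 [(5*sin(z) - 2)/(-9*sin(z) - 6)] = 16*(-3*sin(z)^2 + 2*sin(z) + 6)/(3*(3*sin(z) + 2)^3)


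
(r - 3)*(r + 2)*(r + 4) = r^3 + 3*r^2 - 10*r - 24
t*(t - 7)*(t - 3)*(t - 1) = t^4 - 11*t^3 + 31*t^2 - 21*t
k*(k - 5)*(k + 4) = k^3 - k^2 - 20*k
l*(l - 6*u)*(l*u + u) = l^3*u - 6*l^2*u^2 + l^2*u - 6*l*u^2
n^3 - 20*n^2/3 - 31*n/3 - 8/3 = (n - 8)*(n + 1/3)*(n + 1)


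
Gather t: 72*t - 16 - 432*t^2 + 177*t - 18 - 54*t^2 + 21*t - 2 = -486*t^2 + 270*t - 36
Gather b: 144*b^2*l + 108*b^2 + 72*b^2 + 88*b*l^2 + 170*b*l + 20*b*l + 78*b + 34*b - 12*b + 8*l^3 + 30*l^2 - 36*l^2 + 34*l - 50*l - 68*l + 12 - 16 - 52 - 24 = b^2*(144*l + 180) + b*(88*l^2 + 190*l + 100) + 8*l^3 - 6*l^2 - 84*l - 80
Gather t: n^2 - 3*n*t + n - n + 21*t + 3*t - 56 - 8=n^2 + t*(24 - 3*n) - 64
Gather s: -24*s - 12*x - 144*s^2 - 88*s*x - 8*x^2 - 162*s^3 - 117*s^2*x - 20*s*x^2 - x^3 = -162*s^3 + s^2*(-117*x - 144) + s*(-20*x^2 - 88*x - 24) - x^3 - 8*x^2 - 12*x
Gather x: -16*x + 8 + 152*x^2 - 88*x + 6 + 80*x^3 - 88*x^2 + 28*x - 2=80*x^3 + 64*x^2 - 76*x + 12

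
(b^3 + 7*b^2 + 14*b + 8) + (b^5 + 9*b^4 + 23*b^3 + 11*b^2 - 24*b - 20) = b^5 + 9*b^4 + 24*b^3 + 18*b^2 - 10*b - 12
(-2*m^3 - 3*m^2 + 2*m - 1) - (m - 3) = -2*m^3 - 3*m^2 + m + 2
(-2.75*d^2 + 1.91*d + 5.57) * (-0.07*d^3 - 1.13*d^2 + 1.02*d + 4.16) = 0.1925*d^5 + 2.9738*d^4 - 5.3532*d^3 - 15.7859*d^2 + 13.627*d + 23.1712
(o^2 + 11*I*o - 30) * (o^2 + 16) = o^4 + 11*I*o^3 - 14*o^2 + 176*I*o - 480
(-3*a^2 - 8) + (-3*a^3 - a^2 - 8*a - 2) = -3*a^3 - 4*a^2 - 8*a - 10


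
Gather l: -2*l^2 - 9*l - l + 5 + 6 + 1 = -2*l^2 - 10*l + 12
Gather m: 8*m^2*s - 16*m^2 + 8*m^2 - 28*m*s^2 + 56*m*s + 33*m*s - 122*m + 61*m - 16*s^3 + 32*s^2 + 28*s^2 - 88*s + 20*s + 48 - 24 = m^2*(8*s - 8) + m*(-28*s^2 + 89*s - 61) - 16*s^3 + 60*s^2 - 68*s + 24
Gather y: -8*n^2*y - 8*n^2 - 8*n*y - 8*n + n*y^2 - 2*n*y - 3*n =-8*n^2 + n*y^2 - 11*n + y*(-8*n^2 - 10*n)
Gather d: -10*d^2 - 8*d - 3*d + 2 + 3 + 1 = -10*d^2 - 11*d + 6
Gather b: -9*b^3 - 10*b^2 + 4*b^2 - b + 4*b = -9*b^3 - 6*b^2 + 3*b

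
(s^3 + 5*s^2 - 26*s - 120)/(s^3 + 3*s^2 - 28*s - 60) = (s + 4)/(s + 2)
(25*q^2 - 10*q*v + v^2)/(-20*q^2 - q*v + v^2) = (-5*q + v)/(4*q + v)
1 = 1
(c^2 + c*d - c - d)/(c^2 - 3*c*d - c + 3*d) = (c + d)/(c - 3*d)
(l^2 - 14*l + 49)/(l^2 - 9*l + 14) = (l - 7)/(l - 2)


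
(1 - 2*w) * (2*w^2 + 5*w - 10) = -4*w^3 - 8*w^2 + 25*w - 10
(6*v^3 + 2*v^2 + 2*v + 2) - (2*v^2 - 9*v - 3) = 6*v^3 + 11*v + 5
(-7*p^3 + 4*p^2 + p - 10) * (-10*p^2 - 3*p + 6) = 70*p^5 - 19*p^4 - 64*p^3 + 121*p^2 + 36*p - 60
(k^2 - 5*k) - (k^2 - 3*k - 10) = 10 - 2*k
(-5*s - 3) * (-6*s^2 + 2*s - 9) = 30*s^3 + 8*s^2 + 39*s + 27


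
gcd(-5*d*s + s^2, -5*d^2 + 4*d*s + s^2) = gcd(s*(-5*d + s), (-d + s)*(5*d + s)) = 1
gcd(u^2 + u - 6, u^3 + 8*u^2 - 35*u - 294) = 1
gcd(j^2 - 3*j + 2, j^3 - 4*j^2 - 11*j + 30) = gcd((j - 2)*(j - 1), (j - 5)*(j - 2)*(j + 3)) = j - 2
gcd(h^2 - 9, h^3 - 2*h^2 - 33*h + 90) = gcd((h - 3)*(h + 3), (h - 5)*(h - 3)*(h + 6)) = h - 3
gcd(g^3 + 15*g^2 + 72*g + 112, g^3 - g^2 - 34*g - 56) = g + 4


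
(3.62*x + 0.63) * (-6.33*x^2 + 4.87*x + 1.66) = -22.9146*x^3 + 13.6415*x^2 + 9.0773*x + 1.0458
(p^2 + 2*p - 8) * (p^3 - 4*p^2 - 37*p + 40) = p^5 - 2*p^4 - 53*p^3 - 2*p^2 + 376*p - 320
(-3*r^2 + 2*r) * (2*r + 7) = -6*r^3 - 17*r^2 + 14*r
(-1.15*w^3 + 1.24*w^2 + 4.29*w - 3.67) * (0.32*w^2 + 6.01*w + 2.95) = -0.368*w^5 - 6.5147*w^4 + 5.4327*w^3 + 28.2665*w^2 - 9.4012*w - 10.8265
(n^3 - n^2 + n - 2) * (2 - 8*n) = -8*n^4 + 10*n^3 - 10*n^2 + 18*n - 4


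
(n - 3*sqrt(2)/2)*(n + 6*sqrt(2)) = n^2 + 9*sqrt(2)*n/2 - 18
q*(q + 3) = q^2 + 3*q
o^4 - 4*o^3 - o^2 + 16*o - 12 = (o - 3)*(o - 2)*(o - 1)*(o + 2)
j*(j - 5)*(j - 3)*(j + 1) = j^4 - 7*j^3 + 7*j^2 + 15*j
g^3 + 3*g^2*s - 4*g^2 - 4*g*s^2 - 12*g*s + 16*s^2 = (g - 4)*(g - s)*(g + 4*s)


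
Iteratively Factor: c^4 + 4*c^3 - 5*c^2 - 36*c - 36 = (c + 2)*(c^3 + 2*c^2 - 9*c - 18) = (c + 2)*(c + 3)*(c^2 - c - 6) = (c + 2)^2*(c + 3)*(c - 3)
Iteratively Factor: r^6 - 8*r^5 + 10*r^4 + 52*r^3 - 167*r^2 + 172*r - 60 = (r - 1)*(r^5 - 7*r^4 + 3*r^3 + 55*r^2 - 112*r + 60) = (r - 1)^2*(r^4 - 6*r^3 - 3*r^2 + 52*r - 60) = (r - 2)*(r - 1)^2*(r^3 - 4*r^2 - 11*r + 30) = (r - 2)^2*(r - 1)^2*(r^2 - 2*r - 15) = (r - 5)*(r - 2)^2*(r - 1)^2*(r + 3)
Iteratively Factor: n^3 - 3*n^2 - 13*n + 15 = (n - 1)*(n^2 - 2*n - 15) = (n - 1)*(n + 3)*(n - 5)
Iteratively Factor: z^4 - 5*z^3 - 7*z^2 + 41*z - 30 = (z + 3)*(z^3 - 8*z^2 + 17*z - 10) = (z - 2)*(z + 3)*(z^2 - 6*z + 5) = (z - 5)*(z - 2)*(z + 3)*(z - 1)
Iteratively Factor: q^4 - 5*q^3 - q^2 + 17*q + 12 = (q + 1)*(q^3 - 6*q^2 + 5*q + 12) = (q - 3)*(q + 1)*(q^2 - 3*q - 4) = (q - 4)*(q - 3)*(q + 1)*(q + 1)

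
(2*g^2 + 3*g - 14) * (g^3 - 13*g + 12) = 2*g^5 + 3*g^4 - 40*g^3 - 15*g^2 + 218*g - 168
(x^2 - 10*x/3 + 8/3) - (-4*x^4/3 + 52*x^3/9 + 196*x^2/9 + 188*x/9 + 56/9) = 4*x^4/3 - 52*x^3/9 - 187*x^2/9 - 218*x/9 - 32/9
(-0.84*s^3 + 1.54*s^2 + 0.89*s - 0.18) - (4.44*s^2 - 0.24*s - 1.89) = -0.84*s^3 - 2.9*s^2 + 1.13*s + 1.71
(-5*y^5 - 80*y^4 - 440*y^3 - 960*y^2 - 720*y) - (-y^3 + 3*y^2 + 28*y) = -5*y^5 - 80*y^4 - 439*y^3 - 963*y^2 - 748*y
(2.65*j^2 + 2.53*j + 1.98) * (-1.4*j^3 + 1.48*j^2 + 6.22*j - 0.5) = -3.71*j^5 + 0.38*j^4 + 17.4554*j^3 + 17.342*j^2 + 11.0506*j - 0.99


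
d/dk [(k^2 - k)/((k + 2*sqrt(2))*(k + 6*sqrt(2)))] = (k^2 + 8*sqrt(2)*k^2 + 48*k - 24)/(k^4 + 16*sqrt(2)*k^3 + 176*k^2 + 384*sqrt(2)*k + 576)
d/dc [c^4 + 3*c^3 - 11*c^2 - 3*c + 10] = 4*c^3 + 9*c^2 - 22*c - 3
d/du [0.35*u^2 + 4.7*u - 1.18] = 0.7*u + 4.7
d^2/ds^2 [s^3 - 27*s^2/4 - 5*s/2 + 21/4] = 6*s - 27/2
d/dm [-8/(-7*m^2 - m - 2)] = 8*(-14*m - 1)/(7*m^2 + m + 2)^2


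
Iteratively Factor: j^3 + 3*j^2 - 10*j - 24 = (j + 2)*(j^2 + j - 12) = (j - 3)*(j + 2)*(j + 4)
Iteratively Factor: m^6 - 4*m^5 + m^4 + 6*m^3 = (m - 2)*(m^5 - 2*m^4 - 3*m^3) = (m - 2)*(m + 1)*(m^4 - 3*m^3) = m*(m - 2)*(m + 1)*(m^3 - 3*m^2) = m^2*(m - 2)*(m + 1)*(m^2 - 3*m) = m^3*(m - 2)*(m + 1)*(m - 3)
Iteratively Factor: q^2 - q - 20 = (q - 5)*(q + 4)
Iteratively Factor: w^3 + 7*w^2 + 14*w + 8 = (w + 2)*(w^2 + 5*w + 4) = (w + 1)*(w + 2)*(w + 4)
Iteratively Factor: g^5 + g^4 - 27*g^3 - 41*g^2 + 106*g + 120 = (g - 5)*(g^4 + 6*g^3 + 3*g^2 - 26*g - 24) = (g - 5)*(g - 2)*(g^3 + 8*g^2 + 19*g + 12) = (g - 5)*(g - 2)*(g + 3)*(g^2 + 5*g + 4) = (g - 5)*(g - 2)*(g + 1)*(g + 3)*(g + 4)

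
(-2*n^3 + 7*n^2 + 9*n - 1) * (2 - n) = 2*n^4 - 11*n^3 + 5*n^2 + 19*n - 2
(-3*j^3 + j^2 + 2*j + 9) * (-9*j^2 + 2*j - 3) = 27*j^5 - 15*j^4 - 7*j^3 - 80*j^2 + 12*j - 27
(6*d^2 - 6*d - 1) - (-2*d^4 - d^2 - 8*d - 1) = 2*d^4 + 7*d^2 + 2*d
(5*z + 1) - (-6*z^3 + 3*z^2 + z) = 6*z^3 - 3*z^2 + 4*z + 1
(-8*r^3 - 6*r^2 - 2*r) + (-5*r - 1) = -8*r^3 - 6*r^2 - 7*r - 1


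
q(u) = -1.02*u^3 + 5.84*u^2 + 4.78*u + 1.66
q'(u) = -3.06*u^2 + 11.68*u + 4.78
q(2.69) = 36.92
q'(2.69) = 14.06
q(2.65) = 36.36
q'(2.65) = 14.24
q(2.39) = 32.52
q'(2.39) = 15.22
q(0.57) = 6.09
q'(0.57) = 10.44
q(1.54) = 19.15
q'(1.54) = 15.51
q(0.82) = 8.94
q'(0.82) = 12.30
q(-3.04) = 69.76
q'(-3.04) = -59.01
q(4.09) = 49.12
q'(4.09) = 1.36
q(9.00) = -225.86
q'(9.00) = -137.96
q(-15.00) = 4686.46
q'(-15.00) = -858.92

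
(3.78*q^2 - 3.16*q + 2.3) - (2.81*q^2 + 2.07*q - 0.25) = 0.97*q^2 - 5.23*q + 2.55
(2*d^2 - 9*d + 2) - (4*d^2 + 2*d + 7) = -2*d^2 - 11*d - 5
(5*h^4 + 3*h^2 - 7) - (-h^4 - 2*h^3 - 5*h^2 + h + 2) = 6*h^4 + 2*h^3 + 8*h^2 - h - 9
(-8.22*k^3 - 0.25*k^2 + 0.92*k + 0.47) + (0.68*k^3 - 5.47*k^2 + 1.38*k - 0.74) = -7.54*k^3 - 5.72*k^2 + 2.3*k - 0.27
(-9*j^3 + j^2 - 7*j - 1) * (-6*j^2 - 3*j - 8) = 54*j^5 + 21*j^4 + 111*j^3 + 19*j^2 + 59*j + 8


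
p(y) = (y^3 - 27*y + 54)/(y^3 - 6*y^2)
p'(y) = (-3*y^2 + 12*y)*(y^3 - 27*y + 54)/(y^3 - 6*y^2)^2 + (3*y^2 - 27)/(y^3 - 6*y^2)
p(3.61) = -0.11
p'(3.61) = -0.37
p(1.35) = -2.36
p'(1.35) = 5.53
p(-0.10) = -929.49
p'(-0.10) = -18300.08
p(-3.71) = -0.77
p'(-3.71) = -0.60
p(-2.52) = -1.96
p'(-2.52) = -1.64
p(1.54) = -1.52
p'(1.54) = 3.51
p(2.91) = -0.00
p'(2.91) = 0.06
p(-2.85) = -1.50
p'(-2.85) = -1.19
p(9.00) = 2.22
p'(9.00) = -0.35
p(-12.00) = 0.52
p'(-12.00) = -0.04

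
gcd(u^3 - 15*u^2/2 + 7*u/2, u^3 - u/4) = u^2 - u/2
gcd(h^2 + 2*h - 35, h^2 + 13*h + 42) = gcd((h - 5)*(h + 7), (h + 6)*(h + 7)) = h + 7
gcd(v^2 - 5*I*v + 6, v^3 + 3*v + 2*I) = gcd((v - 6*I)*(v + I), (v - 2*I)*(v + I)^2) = v + I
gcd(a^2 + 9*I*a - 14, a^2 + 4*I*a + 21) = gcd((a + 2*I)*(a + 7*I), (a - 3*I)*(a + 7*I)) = a + 7*I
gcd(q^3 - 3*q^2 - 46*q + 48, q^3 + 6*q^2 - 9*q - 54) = q + 6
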